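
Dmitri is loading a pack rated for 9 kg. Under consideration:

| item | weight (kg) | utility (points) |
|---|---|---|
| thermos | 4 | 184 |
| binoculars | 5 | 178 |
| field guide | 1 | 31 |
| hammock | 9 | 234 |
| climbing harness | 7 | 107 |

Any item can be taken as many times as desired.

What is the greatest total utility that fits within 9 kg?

399

Ranking by ratio (utility/kg): thermos 46.00, binoculars 35.60, field guide 31.00, hammock 26.00.
Taking 2×thermos + field guide: 9 kg used, 399 in utility.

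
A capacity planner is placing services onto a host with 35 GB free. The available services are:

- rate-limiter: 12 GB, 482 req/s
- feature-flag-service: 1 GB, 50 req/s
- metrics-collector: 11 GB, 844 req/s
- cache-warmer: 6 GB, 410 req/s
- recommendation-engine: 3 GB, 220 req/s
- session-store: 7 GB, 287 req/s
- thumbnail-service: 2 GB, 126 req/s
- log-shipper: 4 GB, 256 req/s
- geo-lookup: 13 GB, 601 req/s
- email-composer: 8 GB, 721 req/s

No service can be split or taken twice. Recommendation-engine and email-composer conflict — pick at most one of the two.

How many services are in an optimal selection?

Best achievable throughput is 2438.
feature-flag-service + metrics-collector + cache-warmer + session-store + thumbnail-service + email-composer hits 2438 at 35 GB.
Any selection reaching 2438 contains exactly 6 services.

6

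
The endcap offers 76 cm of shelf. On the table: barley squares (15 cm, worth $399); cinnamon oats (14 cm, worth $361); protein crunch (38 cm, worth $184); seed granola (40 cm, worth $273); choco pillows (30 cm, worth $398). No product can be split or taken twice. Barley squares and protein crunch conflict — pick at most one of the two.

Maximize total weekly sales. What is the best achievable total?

1158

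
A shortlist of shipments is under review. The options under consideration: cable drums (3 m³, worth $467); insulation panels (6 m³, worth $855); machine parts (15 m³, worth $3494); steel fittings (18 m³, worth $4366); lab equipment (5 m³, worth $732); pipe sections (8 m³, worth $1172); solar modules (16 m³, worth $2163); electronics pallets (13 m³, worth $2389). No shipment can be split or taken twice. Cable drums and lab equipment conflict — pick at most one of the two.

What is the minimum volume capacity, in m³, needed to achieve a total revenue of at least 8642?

39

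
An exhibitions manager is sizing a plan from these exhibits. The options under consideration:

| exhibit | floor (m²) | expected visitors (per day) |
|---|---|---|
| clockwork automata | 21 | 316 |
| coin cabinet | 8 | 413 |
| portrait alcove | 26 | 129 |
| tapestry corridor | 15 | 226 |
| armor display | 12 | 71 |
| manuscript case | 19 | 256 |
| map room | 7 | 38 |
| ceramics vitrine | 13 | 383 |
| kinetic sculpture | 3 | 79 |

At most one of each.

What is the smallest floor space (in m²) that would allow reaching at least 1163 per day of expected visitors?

Need the lightest bundle worth ≥ 1163.
clockwork automata + coin cabinet + ceramics vitrine + kinetic sculpture: 1191 expected visitors at 45 m².
No combination under 45 m² hits 1163.

45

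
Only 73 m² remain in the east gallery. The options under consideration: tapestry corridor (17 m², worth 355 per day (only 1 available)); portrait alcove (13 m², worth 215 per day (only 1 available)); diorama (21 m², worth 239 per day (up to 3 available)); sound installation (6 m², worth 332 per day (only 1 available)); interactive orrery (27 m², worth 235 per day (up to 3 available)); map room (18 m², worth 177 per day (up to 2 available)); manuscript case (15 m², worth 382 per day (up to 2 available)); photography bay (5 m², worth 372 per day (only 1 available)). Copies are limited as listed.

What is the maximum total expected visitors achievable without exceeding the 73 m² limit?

2038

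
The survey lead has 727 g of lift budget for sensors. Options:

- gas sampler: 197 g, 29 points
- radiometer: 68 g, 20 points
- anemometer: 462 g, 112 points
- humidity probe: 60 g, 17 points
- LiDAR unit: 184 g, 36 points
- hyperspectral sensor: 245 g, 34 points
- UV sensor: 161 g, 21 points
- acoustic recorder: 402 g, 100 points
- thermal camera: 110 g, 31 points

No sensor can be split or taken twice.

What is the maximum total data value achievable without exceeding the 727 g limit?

180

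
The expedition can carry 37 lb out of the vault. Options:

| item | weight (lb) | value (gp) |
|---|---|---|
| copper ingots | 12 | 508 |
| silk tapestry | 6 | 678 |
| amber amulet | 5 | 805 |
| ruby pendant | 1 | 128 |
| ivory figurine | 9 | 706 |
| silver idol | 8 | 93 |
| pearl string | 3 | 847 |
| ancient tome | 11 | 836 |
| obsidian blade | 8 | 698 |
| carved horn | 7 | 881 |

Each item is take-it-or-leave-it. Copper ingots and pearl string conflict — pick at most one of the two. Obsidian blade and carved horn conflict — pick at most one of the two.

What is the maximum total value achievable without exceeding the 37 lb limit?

Amber amulet + ruby pendant + ivory figurine + pearl string + ancient tome + carved horn uses 36 of the 37 lb and totals 4203.

4203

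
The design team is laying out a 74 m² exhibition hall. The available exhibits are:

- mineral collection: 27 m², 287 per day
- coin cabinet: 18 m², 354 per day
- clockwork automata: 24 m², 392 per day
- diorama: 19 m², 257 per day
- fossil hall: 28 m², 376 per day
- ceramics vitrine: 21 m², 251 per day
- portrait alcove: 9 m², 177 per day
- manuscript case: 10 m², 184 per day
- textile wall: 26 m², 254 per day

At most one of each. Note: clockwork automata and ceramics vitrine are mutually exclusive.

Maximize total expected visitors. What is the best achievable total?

Filling by ratio: coin cabinet + clockwork automata + portrait alcove + manuscript case for 1107, with 13 m² left unused.
Replace portrait alcove with diorama: the trade gains 80 net, giving 1187 at 71 m².
An exhaustive check of the 512 subsets confirms 1187.

1187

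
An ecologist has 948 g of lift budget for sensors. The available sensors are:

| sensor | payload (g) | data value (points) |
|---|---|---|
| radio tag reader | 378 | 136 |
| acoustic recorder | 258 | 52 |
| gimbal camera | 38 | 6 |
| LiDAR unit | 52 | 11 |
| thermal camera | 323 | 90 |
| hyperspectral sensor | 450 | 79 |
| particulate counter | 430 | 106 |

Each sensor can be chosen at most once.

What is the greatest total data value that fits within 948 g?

Ranking by ratio (data value/g): radio tag reader 0.36, thermal camera 0.28, particulate counter 0.25.
A density-first pass picks radio tag reader + gimbal camera + LiDAR unit + thermal camera — 243 at 791 g.
Replace thermal camera with particulate counter: the trade gains 16 net, giving 259 at 898 g.
The spare 50 g is too small for any remaining sensor, and no exchange beats 259.

259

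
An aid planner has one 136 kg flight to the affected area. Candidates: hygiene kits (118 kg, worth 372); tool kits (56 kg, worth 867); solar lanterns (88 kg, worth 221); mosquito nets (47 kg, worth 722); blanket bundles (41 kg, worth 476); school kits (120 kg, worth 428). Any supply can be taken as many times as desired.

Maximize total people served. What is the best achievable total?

1920

Density check — tool kits 15.48, mosquito nets 15.36, blanket bundles 11.61 are the best per kg.
Filling by ratio: 2×tool kits for 1734, with 24 kg left unused.
The 112 kg tied up in 2×tool kits is better spent on 2×mosquito nets + blanket bundles — total rises to 1920 (135 kg).
That's the maximum — no swap from here does better than 1920.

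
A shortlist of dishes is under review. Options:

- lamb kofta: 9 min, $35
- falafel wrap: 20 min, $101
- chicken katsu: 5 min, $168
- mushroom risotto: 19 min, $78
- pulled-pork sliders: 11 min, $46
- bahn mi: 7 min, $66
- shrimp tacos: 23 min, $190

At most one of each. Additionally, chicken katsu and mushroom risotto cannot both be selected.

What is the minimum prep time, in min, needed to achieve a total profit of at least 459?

44

Need the lightest bundle worth ≥ 459.
Taking lamb kofta + chicken katsu + bahn mi + shrimp tacos gives 459 (≥ 459) for 44 min.
Any bundle with less than 44 min falls short of 459.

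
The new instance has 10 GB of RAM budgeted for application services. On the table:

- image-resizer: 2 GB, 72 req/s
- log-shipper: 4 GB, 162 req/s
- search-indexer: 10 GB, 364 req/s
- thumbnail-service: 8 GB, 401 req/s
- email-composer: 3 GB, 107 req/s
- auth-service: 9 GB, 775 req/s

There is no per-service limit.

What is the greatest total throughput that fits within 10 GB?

Density check — auth-service 86.11, thumbnail-service 50.12, log-shipper 40.50 are the best per GB.
The ratio ordering already packs tightly: auth-service, 9 GB, 775.

775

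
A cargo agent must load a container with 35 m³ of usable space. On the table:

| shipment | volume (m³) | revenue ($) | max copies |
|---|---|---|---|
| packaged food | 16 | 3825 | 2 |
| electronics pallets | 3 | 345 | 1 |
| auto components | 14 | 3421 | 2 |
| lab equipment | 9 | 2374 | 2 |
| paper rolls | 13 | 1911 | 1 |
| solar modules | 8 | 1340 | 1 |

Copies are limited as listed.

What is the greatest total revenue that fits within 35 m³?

8573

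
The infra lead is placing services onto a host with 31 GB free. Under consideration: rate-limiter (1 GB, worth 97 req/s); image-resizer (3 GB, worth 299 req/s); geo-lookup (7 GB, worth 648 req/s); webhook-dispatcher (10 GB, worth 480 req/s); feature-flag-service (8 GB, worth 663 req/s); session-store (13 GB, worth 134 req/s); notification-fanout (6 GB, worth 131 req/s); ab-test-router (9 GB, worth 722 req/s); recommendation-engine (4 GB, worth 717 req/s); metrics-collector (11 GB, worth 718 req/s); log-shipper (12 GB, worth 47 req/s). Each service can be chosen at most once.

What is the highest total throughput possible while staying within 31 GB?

3049

The ratio heuristic lands on rate-limiter + image-resizer + geo-lookup + feature-flag-service + notification-fanout + recommendation-engine (2555) but leaves 2 GB idle.
Replace rate-limiter and notification-fanout with ab-test-router: the trade gains 494 net, giving 3049 at 31 GB.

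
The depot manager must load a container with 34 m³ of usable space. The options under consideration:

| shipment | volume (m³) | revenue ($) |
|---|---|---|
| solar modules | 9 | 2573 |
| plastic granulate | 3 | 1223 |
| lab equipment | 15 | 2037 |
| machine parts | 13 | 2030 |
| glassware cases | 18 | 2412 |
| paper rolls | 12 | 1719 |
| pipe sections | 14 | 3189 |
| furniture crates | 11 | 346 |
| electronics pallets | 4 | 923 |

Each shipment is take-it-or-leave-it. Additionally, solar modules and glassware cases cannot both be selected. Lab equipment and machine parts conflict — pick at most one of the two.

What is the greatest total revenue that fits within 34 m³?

Ranking by ratio (revenue/m³): plastic granulate 407.67, solar modules 285.89, electronics pallets 230.75.
Solar modules + plastic granulate + pipe sections + electronics pallets uses 30 of the 34 m³ and totals 7908.
Runner-up plastic granulate + machine parts + pipe sections + electronics pallets tops out at 7365.

7908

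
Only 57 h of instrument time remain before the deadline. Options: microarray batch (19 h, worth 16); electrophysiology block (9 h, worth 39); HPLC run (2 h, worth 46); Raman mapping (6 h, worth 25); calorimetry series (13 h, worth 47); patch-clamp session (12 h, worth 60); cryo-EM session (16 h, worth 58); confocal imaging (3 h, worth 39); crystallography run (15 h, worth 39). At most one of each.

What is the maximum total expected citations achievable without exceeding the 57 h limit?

289

By expected citations per h: HPLC run 23.00, confocal imaging 13.00, patch-clamp session 5.00, electrophysiology block 4.33 lead.
Taking the top-ratio experiments first gives electrophysiology block + HPLC run + Raman mapping + patch-clamp session + cryo-EM session + confocal imaging for 267 (48 h).
Dropping Raman mapping frees 6 h; slotting in calorimetry series (13 h) lifts the total to 289 at 55 h.
An exhaustive check of the 512 subsets confirms 289.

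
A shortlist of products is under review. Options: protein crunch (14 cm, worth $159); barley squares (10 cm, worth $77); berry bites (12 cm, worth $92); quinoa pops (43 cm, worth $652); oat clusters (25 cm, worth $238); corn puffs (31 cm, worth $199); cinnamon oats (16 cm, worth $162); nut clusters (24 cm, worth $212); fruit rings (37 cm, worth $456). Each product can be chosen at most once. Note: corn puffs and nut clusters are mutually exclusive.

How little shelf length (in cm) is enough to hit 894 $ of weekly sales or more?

69

Need the lightest bundle worth ≥ 894.
Taking protein crunch + berry bites + quinoa pops gives 903 (≥ 894) for 69 cm.
Below 69 cm the best achievable stays under 894.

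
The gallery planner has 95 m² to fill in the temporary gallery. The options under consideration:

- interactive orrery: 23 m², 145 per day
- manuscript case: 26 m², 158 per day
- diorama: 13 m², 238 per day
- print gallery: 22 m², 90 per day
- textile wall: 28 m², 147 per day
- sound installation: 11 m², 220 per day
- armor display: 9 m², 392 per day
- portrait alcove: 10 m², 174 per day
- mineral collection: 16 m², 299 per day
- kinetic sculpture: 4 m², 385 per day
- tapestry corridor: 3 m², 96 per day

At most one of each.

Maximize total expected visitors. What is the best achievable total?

Density check — kinetic sculpture 96.25, armor display 43.56, tapestry corridor 32.00 are the best per m².
Taking the top-ratio exhibits first gives interactive orrery + diorama + sound installation + armor display + portrait alcove + mineral collection + kinetic sculpture + tapestry corridor for 1949 (89 m²).
The 23 m² tied up in interactive orrery is better spent on manuscript case — total rises to 1962 (92 m²).

1962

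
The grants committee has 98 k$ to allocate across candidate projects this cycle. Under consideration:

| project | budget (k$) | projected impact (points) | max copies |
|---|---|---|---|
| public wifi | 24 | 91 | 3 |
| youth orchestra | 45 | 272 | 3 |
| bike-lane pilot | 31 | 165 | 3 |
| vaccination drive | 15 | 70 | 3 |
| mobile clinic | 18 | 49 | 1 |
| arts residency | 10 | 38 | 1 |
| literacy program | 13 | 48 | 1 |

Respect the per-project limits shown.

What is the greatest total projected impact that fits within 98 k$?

544

Density check — youth orchestra 6.04, bike-lane pilot 5.32, vaccination drive 4.67 are the best per k$.
2×youth orchestra uses 90 of the 98 k$ and totals 544.
The spare 8 k$ is too small for any remaining project, and no exchange beats 544.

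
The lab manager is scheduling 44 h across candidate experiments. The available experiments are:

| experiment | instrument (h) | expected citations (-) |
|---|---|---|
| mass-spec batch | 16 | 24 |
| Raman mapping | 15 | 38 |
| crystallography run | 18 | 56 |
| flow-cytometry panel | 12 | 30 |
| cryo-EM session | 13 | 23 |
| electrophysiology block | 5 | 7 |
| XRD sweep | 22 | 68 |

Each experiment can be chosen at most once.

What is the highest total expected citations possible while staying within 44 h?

The ratio ordering already packs tightly: crystallography run + XRD sweep, 40 h, 124.

124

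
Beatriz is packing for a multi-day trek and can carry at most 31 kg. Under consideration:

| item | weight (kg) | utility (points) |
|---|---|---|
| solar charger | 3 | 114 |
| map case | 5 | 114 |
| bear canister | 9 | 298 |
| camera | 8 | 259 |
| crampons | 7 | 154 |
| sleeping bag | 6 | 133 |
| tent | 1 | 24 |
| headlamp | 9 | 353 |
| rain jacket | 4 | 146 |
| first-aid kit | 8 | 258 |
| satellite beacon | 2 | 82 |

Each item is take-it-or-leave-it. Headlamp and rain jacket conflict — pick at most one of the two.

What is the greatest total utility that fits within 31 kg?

1106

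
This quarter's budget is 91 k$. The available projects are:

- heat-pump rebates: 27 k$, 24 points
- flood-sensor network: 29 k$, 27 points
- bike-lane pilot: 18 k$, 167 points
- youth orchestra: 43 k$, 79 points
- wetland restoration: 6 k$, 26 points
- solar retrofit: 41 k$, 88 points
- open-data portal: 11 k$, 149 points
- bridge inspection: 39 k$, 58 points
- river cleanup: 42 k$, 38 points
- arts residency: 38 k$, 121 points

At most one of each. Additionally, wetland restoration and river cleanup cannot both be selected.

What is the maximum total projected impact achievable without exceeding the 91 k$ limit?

Density check — open-data portal 13.55, bike-lane pilot 9.28, wetland restoration 4.33 are the best per k$.
Best packing: bike-lane pilot + wetland restoration + open-data portal + arts residency — 73 k$, 463 total.
Next best is bike-lane pilot + open-data portal + arts residency at 437 (67 k$) — short by 26.

463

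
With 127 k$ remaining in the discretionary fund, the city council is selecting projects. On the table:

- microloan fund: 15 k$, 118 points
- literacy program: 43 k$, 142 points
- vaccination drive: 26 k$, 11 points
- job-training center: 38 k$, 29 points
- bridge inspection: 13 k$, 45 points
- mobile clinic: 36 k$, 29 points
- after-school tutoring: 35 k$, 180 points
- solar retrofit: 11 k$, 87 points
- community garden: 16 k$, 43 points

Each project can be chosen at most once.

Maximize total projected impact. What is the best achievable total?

572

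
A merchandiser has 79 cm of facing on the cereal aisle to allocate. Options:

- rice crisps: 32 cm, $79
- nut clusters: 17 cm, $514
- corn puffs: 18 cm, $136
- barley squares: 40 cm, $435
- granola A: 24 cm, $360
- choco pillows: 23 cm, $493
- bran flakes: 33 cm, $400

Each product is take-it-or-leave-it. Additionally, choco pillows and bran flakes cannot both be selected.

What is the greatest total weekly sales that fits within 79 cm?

By weekly sales per cm: nut clusters 30.24, choco pillows 21.43, granola A 15.00, bran flakes 12.12 lead.
Taking nut clusters + granola A + choco pillows: 64 cm used, 1367 in weekly sales.
An exhaustive check of the 128 subsets confirms 1367.

1367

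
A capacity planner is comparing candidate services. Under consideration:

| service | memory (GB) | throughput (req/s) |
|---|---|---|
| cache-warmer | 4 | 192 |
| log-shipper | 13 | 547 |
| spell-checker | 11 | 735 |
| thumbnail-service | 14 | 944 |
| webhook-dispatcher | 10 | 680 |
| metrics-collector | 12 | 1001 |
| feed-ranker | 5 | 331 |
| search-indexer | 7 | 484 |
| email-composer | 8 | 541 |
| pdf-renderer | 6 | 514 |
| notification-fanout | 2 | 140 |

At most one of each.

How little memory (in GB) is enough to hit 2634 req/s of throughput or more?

Look for the lowest-memory combination reaching 2634.
Taking webhook-dispatcher + metrics-collector + search-indexer + pdf-renderer gives 2679 (≥ 2634) for 35 GB.
Below 35 GB the best achievable stays under 2634.

35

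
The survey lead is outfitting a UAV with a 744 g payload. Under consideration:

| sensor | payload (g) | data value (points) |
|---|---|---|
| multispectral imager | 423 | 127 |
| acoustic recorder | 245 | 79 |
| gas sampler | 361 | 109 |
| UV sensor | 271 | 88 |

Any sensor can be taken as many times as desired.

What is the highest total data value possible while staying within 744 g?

By data value per g: UV sensor 0.32, acoustic recorder 0.32, gas sampler 0.30, multispectral imager 0.30 lead.
Taking the top-ratio sensors first gives 2×UV sensor for 176 (542 g).
Replace 2×UV sensor with 3×acoustic recorder: the trade gains 61 net, giving 237 at 735 g.
That's the maximum — no swap from here does better than 237.

237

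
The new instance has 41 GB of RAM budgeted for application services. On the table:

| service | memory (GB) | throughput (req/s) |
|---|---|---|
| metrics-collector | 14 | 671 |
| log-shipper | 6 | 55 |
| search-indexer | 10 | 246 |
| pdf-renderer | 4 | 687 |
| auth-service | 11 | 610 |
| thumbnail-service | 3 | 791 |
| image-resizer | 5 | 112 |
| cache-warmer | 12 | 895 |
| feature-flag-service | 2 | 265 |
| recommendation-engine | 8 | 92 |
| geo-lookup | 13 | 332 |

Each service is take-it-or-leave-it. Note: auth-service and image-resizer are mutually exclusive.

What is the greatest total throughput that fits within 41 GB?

Best packing: metrics-collector + pdf-renderer + thumbnail-service + image-resizer + cache-warmer + feature-flag-service — 40 GB, 3421 total.
Runner-up metrics-collector + log-shipper + pdf-renderer + thumbnail-service + cache-warmer + feature-flag-service tops out at 3364.

3421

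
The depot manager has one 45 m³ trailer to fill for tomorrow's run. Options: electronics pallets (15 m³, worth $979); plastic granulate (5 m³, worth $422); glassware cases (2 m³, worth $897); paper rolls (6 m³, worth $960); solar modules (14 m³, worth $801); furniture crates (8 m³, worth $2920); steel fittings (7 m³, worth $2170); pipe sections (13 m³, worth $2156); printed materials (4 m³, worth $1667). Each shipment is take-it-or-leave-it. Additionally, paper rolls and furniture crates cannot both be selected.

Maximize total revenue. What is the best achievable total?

10232

Best packing: plastic granulate + glassware cases + furniture crates + steel fittings + pipe sections + printed materials — 39 m³, 10232 total.
Next best is glassware cases + furniture crates + steel fittings + pipe sections + printed materials at 9810 (34 m³) — short by 422.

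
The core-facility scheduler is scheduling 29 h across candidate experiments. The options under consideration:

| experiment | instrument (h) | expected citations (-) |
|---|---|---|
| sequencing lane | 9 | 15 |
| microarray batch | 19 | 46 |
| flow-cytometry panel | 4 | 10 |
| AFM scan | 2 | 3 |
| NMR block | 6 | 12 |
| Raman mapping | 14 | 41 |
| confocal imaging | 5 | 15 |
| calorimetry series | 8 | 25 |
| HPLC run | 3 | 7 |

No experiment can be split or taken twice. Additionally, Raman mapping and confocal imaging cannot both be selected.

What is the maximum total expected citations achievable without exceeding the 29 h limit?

83

Taking flow-cytometry panel + Raman mapping + calorimetry series + HPLC run: 29 h used, 83 in expected citations.
No other feasible combination exceeds 83.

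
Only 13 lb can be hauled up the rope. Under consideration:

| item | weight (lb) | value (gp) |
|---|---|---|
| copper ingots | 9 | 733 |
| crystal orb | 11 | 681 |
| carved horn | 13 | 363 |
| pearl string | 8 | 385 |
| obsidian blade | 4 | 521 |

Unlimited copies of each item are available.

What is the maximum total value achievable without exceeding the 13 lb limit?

1563

Density check — obsidian blade 130.25, copper ingots 81.44, crystal orb 61.91 are the best per lb.
3×obsidian blade uses 12 of the 13 lb and totals 1563.
That's the maximum — no swap from here does better than 1563.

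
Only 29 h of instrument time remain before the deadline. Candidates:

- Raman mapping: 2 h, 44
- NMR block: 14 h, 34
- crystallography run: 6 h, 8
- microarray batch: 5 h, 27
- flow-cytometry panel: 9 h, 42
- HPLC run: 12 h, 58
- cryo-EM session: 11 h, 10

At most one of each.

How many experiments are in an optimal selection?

4

Best achievable expected citations is 171.
Raman mapping + microarray batch + flow-cytometry panel + HPLC run hits 171 at 28 h.
Any selection reaching 171 contains exactly 4 experiments.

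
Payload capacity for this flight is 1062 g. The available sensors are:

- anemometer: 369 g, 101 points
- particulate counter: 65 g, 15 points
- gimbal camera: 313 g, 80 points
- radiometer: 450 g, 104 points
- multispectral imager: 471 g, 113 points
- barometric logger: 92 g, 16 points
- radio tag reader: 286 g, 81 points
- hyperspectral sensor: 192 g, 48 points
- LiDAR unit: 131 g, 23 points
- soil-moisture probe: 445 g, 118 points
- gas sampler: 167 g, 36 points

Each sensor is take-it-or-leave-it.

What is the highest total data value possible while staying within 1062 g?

Density check — radio tag reader 0.28, anemometer 0.27, soil-moisture probe 0.27, gimbal camera 0.26 are the best per g.
A density-first pass picks anemometer + particulate counter + gimbal camera + radio tag reader — 277 at 1033 g.
Dropping anemometer and particulate counter frees 434 g; slotting in soil-moisture probe (445 g) lifts the total to 279 at 1044 g.

279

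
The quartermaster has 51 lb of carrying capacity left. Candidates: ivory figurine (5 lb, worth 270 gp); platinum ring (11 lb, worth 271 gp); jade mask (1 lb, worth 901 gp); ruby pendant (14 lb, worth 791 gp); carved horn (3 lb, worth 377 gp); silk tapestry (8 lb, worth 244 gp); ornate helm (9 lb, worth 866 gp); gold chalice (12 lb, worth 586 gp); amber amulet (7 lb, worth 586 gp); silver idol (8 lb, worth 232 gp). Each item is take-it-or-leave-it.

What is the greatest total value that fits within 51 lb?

By value per lb: jade mask 901.00, carved horn 125.67, ornate helm 96.22 lead.
Taking ivory figurine + jade mask + ruby pendant + carved horn + ornate helm + gold chalice + amber amulet: 51 lb used, 4377 in value.

4377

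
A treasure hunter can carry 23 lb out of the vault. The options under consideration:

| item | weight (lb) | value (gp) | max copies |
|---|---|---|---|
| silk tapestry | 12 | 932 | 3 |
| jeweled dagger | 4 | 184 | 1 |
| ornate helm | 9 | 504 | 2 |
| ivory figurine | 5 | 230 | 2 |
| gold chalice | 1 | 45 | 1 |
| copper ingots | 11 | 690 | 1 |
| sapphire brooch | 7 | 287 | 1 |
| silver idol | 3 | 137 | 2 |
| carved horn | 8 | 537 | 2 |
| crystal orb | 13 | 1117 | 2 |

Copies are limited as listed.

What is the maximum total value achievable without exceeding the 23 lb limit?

1699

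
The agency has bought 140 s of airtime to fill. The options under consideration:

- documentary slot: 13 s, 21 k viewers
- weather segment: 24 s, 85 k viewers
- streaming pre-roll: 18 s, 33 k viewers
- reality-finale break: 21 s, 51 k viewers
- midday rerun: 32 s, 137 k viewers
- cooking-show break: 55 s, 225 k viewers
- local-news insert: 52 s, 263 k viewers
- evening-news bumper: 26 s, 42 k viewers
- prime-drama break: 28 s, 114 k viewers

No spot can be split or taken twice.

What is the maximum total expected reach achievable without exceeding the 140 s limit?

Taking midday rerun + cooking-show break + local-news insert: 139 s used, 625 in expected reach.
The spare 1 s is too small for any remaining spot, and no exchange beats 625.

625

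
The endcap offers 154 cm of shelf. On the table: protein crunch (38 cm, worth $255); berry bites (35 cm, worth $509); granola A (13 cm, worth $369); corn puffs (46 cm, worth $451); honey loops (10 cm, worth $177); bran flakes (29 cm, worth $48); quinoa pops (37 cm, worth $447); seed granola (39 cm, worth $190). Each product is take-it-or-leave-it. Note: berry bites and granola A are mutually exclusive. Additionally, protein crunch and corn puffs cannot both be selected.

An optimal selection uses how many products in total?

5

Best achievable weekly sales is 1634.
granola A + corn puffs + honey loops + quinoa pops + seed granola hits 1634 at 145 cm.
Every optimal selection uses 5 products.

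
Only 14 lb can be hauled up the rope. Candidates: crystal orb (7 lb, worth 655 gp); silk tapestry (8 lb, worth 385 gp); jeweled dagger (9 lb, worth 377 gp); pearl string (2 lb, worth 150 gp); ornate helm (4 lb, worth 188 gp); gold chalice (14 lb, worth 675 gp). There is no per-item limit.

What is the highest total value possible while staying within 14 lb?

1310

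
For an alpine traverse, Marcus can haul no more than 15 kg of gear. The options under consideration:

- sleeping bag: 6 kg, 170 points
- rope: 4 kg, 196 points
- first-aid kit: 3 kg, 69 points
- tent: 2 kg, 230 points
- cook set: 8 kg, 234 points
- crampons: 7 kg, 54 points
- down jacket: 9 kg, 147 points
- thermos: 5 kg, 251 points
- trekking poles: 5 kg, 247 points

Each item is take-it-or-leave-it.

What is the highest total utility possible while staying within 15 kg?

797

The ratio ordering already packs tightly: first-aid kit + tent + thermos + trekking poles, 15 kg, 797.
No other feasible combination exceeds 797.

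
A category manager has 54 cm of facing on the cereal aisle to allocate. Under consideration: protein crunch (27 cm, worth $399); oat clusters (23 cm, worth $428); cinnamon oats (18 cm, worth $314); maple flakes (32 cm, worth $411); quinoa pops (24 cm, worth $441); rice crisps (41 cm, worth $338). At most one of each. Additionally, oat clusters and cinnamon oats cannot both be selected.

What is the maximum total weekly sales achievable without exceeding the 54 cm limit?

Ranking by ratio (weekly sales/cm): oat clusters 18.61, quinoa pops 18.38, cinnamon oats 17.44, protein crunch 14.78.
Taking oat clusters + quinoa pops: 47 cm used, 869 in weekly sales.
No other feasible combination exceeds 869.

869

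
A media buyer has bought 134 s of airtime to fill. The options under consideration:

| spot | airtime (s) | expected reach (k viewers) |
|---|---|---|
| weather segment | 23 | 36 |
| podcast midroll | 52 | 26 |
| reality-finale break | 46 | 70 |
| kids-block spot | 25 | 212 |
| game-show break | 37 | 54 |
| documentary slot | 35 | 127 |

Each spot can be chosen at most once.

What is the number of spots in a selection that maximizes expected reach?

The maximum expected reach within 134 s is 445.
One optimal bundle: weather segment + reality-finale break + kids-block spot + documentary slot (129 s).
Any selection reaching 445 contains exactly 4 spots.

4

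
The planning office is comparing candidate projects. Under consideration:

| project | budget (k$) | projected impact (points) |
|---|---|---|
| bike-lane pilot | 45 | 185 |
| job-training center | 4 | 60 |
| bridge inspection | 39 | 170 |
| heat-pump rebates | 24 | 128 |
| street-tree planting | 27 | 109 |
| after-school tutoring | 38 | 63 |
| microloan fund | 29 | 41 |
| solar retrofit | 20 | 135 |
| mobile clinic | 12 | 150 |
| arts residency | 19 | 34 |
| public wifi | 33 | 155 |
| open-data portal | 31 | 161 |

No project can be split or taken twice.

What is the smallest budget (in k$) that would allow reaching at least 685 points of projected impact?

112

Minimise k$ subject to total projected impact ≥ 685.
bike-lane pilot + job-training center + solar retrofit + mobile clinic + open-data portal reaches 691 using 112 k$.
No combination under 112 k$ hits 685.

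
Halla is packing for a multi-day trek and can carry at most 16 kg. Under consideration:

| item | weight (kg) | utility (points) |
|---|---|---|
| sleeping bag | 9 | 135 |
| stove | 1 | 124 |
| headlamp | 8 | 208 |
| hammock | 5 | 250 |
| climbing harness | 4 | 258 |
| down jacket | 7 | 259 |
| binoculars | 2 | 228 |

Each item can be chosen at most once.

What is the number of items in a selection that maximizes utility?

Best achievable utility is 869.
stove + climbing harness + down jacket + binoculars hits 869 at 14 kg.
All optima have 4 items.

4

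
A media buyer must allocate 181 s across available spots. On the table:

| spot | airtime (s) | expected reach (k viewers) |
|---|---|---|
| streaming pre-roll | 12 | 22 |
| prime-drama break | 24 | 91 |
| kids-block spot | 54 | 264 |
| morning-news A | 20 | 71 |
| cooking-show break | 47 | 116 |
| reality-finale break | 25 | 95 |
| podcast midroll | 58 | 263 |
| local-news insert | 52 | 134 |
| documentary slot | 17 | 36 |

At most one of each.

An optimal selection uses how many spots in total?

5

Optimal total is 784.
One optimal bundle: prime-drama break + kids-block spot + morning-news A + reality-finale break + podcast midroll (181 s).
All optima have 5 spots.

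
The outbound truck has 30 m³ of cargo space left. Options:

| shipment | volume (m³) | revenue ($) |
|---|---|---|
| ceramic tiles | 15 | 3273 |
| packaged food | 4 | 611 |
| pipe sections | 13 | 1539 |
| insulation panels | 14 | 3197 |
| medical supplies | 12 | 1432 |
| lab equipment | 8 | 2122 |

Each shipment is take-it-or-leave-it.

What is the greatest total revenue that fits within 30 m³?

Taking the top-ratio shipments first gives packaged food + insulation panels + lab equipment for 5930 (26 m³).
Replace packaged food and lab equipment with ceramic tiles: the trade gains 540 net, giving 6470 at 29 m³.
No other feasible combination exceeds 6470.

6470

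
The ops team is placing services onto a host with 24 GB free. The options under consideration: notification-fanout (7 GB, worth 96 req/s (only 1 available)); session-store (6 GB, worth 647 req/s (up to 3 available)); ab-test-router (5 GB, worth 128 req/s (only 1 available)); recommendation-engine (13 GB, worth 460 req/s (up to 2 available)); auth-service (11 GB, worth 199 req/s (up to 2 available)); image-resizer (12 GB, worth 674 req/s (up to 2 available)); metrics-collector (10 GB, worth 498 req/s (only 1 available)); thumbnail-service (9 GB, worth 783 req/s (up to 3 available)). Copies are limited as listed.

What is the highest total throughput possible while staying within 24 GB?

2213

Taking the top-ratio services first gives 3×session-store + ab-test-router for 2069 (23 GB).
Replace 2×session-store and ab-test-router with 2×thumbnail-service: the trade gains 144 net, giving 2213 at 24 GB.
Every other selection either busts 24 GB or exceeds an availability limit or fails to beat 2213.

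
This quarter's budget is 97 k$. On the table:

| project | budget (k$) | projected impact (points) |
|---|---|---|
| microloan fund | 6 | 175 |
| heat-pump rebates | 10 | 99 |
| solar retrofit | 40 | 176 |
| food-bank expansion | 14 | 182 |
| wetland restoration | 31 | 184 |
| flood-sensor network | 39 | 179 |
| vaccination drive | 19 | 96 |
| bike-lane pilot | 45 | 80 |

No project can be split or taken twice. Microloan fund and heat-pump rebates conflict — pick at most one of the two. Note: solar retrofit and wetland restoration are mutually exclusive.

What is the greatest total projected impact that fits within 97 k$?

Density check — microloan fund 29.17, food-bank expansion 13.00, heat-pump rebates 9.90, wetland restoration 5.94 are the best per k$.
Best packing: microloan fund + food-bank expansion + wetland restoration + flood-sensor network — 90 k$, 720 total.
The closest alternative, heat-pump rebates + food-bank expansion + wetland restoration + flood-sensor network, reaches only 644.

720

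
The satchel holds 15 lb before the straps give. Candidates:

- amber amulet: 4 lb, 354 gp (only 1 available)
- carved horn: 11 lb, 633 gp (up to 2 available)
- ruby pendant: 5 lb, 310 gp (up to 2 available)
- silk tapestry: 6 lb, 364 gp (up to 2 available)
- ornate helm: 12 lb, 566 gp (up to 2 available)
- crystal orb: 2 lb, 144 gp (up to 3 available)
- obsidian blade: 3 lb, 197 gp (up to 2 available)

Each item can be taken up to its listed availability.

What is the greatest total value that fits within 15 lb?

A density-first pass picks amber amulet + 3×crystal orb + obsidian blade — 983 at 13 lb.
The 3 lb tied up in obsidian blade is better spent on ruby pendant — total rises to 1096 (15 lb).
That's the maximum — no swap from here does better than 1096.

1096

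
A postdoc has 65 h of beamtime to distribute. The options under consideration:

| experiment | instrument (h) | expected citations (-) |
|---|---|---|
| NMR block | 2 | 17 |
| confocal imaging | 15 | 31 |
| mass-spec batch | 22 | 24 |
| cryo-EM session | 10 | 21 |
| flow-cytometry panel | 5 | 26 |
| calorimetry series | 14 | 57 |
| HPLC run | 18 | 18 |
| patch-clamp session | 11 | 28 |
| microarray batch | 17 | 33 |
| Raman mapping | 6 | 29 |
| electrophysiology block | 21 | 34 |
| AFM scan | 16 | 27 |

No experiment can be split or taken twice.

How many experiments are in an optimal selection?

Best achievable expected citations is 211.
NMR block + cryo-EM session + flow-cytometry panel + calorimetry series + patch-clamp session + microarray batch + Raman mapping hits 211 at 65 h.
Any selection reaching 211 contains exactly 7 experiments.

7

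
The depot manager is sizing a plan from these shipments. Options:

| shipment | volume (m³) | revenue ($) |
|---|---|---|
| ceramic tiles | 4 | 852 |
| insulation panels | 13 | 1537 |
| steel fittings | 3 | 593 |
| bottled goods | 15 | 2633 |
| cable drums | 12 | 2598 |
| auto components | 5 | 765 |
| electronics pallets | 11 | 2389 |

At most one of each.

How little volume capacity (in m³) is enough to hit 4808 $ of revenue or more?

23

Minimise m³ subject to total revenue ≥ 4808.
cable drums + electronics pallets reaches 4987 using 23 m³.
Below 23 m³ the best achievable stays under 4808.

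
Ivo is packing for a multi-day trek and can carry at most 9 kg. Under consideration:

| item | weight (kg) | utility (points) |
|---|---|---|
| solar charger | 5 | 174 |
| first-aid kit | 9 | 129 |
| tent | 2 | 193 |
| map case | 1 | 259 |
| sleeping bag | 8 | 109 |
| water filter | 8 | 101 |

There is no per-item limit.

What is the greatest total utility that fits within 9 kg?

2331

Taking 9×map case: 9 kg used, 2331 in utility.
No other feasible combination exceeds 2331.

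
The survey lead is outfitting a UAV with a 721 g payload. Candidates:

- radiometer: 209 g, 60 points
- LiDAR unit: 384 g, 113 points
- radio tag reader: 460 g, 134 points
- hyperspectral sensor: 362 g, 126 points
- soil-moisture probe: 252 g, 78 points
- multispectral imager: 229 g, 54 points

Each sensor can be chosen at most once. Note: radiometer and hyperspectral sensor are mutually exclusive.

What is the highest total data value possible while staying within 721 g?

Greedy by ratio would take hyperspectral sensor + soil-moisture probe: 614 g used, total 204.
The 362 g tied up in hyperspectral sensor is better spent on radio tag reader — total rises to 212 (712 g).
No other feasible combination exceeds 212.

212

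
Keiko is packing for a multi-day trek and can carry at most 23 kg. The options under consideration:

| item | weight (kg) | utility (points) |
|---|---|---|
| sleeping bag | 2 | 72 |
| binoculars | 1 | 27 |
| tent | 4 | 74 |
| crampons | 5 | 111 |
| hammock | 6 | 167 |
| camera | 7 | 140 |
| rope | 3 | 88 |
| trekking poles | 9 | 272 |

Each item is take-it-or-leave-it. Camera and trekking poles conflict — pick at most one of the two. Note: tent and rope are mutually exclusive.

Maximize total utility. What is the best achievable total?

649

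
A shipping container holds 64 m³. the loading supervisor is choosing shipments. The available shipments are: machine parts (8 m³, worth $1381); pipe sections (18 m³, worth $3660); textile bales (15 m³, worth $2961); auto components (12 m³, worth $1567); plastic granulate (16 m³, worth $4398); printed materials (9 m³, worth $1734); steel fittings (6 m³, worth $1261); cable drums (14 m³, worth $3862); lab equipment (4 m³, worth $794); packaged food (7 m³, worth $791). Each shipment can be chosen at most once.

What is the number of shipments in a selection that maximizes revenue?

6

Best achievable revenue is 15010.
For example textile bales + plastic granulate + printed materials + steel fittings + cable drums + lab equipment achieves it, using 64 m³.
Every optimal selection uses 6 shipments.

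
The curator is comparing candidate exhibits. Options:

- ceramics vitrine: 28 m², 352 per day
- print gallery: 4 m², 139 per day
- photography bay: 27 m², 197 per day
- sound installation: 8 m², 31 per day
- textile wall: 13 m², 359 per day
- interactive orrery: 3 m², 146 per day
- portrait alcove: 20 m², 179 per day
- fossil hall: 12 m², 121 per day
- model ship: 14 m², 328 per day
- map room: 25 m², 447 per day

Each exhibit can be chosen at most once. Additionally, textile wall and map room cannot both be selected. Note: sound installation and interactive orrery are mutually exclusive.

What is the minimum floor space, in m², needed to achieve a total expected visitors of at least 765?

30

Minimise m² subject to total expected visitors ≥ 765.
textile wall + interactive orrery + model ship: 833 expected visitors at 30 m².
No combination under 30 m² hits 765.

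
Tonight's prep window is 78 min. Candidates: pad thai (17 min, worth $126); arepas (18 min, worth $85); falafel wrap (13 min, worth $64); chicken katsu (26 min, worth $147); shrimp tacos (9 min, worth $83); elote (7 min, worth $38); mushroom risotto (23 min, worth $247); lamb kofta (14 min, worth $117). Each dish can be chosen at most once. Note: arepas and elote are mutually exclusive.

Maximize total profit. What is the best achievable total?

Ranking by ratio (profit/min): mushroom risotto 10.74, shrimp tacos 9.22, lamb kofta 8.36, pad thai 7.41.
Filling by ratio: pad thai + shrimp tacos + elote + mushroom risotto + lamb kofta for 611, with 8 min left unused.
The 7 min tied up in elote is better spent on falafel wrap — total rises to 637 (76 min).
Nothing else feasible within 78 min beats 637.

637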